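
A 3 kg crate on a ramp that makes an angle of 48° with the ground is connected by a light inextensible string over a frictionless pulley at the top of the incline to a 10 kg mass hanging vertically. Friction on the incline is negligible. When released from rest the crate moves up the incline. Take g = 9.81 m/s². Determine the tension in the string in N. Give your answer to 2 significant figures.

For the crate on the incline: the weight component along the slope is m₁g sin 48° = 3 × 9.81 × 0.7431 = 21.869 N and the normal force is N = m₁g cos 48° = 19.693 N.
Newton's second law for the crate (up-slope positive): T − 21.869 = 3 a. For the hanging mass (downward positive): 10 × 9.81 − T = 10 a.
Adding the two equations eliminates T: 76.231 = 13 a, so a = 5.8639 m/s².
Then from the hanging mass's equation, T = 10 × (9.81 − 5.8639) = 39.461 N.

39 N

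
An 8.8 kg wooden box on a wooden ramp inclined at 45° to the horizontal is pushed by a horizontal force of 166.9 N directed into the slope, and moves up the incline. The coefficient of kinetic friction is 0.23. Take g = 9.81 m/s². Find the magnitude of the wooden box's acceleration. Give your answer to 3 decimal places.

1.794 m/s²

The horizontal push has components F cos 45° = 166.9 × 0.7071 = 118.015 N up the incline and F sin 45° = 166.9 × 0.7071 = 118.015 N pressing into the surface.
The normal force is therefore N = mg cos 45° + F sin 45° = 61.043 + 118.015 = 179.058 N, and kinetic friction down the slope is μN = 0.23 × 179.058 = 41.183 N.
Along the incline: F cos 45° − mg sin 45° − μN = ma, so 118.015 − 61.043 − 41.183 = 8.8 a, giving a = 1.7942 m/s².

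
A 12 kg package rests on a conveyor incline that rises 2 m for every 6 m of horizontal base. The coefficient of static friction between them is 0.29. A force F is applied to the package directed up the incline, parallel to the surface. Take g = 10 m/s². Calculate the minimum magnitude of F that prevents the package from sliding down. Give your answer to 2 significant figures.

The normal force is N = mg cos 18.43° = 113.842 N. With F at its minimum the package is on the verge of sliding down, so static friction is at its maximum μ_s N = 0.29 × 113.842 = 33.014 N and acts up the slope.
Equilibrium along the incline: F + μ_s N = mg sin 18.43°, so F = 37.947 − 33.014 = 4.933 N.

4.9 N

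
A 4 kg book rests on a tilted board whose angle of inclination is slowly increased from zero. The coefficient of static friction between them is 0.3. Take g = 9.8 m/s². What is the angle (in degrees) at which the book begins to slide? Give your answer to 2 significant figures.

At the threshold of sliding, static friction is at its maximum μ_s N and exactly balances the weight component along the incline: mg sin θ = μ_s mg cos θ.
Hence tan θ = μ_s = 0.3, so θ = arctan(0.3) = 16.6992°.

17°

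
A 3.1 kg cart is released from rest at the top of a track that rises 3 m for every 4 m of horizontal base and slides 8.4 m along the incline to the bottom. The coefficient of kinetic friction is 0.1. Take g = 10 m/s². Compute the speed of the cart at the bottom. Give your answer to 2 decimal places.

9.35 m/s

The weight component along the incline is mg sin 36.87° = 18.600 N and the normal force is N = mg cos 36.87° = 24.800 N.
Friction up the slope is f = μN = 0.1 × 24.800 = 2.480 N, so the net downslope force is 18.600 − 2.480 = 16.120 N and a = 16.120 / 3.1 = 5.2000 m/s².
Starting from rest over a distance of 8.4 m, v² = 2aL = 2 × 5.2000 × 8.4 = 87.3600, so v = 9.3467 m/s.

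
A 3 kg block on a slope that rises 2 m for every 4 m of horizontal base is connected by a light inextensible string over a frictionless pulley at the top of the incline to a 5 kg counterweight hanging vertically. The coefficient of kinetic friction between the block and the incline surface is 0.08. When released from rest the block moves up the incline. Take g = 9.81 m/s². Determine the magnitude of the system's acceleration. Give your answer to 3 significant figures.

4.22 m/s²

For the block on the incline: the weight component along the slope is m₁g sin 26.57° = 3 × 9.81 × 0.4472 = 13.161 N and the normal force is N = m₁g cos 26.57° = 26.323 N.
Kinetic friction opposes the block's motion up the incline: f = μN = 0.08 × 26.323 = 2.106 N acting down the slope.
Newton's second law for the block (up-slope positive): T − 13.161 − 2.106 = 3 a. For the hanging counterweight (downward positive): 5 × 9.81 − T = 5 a.
Adding the two equations eliminates T: 33.783 = 8 a, so a = 4.2229 m/s².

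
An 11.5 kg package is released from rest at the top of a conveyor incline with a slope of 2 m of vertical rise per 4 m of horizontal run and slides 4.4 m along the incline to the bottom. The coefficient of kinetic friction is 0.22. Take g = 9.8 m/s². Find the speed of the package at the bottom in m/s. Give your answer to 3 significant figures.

4.65 m/s

The weight component along the incline is mg sin 26.57° = 50.401 N and the normal force is N = mg cos 26.57° = 100.802 N.
Friction up the slope is f = μN = 0.22 × 100.802 = 22.176 N, so the net downslope force is 50.401 − 22.176 = 28.225 N and a = 28.225 / 11.5 = 2.4543 m/s².
Starting from rest over a distance of 4.4 m, v² = 2aL = 2 × 2.4543 × 4.4 = 21.5978, so v = 4.6473 m/s.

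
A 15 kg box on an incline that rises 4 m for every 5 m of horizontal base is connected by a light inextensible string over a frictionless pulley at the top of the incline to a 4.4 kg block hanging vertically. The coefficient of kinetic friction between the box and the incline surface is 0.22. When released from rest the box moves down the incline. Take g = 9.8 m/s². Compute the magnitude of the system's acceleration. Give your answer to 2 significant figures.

1.2 m/s²

For the box on the incline: the weight component along the slope is m₁g sin 38.66° = 15 × 9.8 × 0.6247 = 91.831 N and the normal force is N = m₁g cos 38.66° = 114.788 N.
Kinetic friction opposes the box's motion down the incline: f = μN = 0.22 × 114.788 = 25.253 N acting up the slope.
Newton's second law for the box (down-slope positive): 91.831 − 25.253 − T = 15 a. For the hanging block (upward positive): T − 4.4 × 9.8 = 4.4 a.
Adding the two equations eliminates T: 23.458 = 19.4 a, so a = 1.2092 m/s².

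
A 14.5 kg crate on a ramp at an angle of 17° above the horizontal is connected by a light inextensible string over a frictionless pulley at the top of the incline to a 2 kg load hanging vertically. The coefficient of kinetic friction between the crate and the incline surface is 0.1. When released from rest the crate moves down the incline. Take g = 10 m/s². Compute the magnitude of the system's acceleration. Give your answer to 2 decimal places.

For the crate on the incline: the weight component along the slope is m₁g sin 17° = 14.5 × 10 × 0.2924 = 42.398 N and the normal force is N = m₁g cos 17° = 138.664 N.
Kinetic friction opposes the crate's motion down the incline: f = μN = 0.1 × 138.664 = 13.866 N acting up the slope.
Newton's second law for the crate (down-slope positive): 42.398 − 13.866 − T = 14.5 a. For the hanging load (upward positive): T − 2 × 10 = 2 a.
Adding the two equations eliminates T: 8.532 = 16.5 a, so a = 0.5171 m/s².

0.52 m/s²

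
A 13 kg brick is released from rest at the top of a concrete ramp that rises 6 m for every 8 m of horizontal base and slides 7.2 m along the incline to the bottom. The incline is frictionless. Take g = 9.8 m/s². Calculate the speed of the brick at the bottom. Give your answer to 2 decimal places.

The weight component along the incline is mg sin 36.87° = 76.440 N and the normal force is N = mg cos 36.87° = 101.920 N.
With no friction, a = g sin 36.87° = 5.8800 m/s².
Starting from rest over a distance of 7.2 m, v² = 2aL = 2 × 5.8800 × 7.2 = 84.6720, so v = 9.2017 m/s.

9.20 m/s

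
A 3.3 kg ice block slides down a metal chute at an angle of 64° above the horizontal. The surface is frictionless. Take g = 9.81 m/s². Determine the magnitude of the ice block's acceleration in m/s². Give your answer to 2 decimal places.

Resolving the weight along the incline: the component pulling the ice block down the slope is mg sin 64° = 3.3 × 9.81 × 0.8988 = 29.097 N, and the normal force is N = mg cos 64° = 3.3 × 9.81 × 0.4384 = 14.192 N.
With no friction the net force along the incline is 29.097 N, so a = g sin 64° = 29.097 / 3.3 = 8.8173 m/s².

8.82 m/s²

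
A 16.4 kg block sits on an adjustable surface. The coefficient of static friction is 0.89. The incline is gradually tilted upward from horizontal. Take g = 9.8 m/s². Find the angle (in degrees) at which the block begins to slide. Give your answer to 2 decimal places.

41.67°

At the threshold of sliding, static friction is at its maximum μ_s N and exactly balances the weight component along the incline: mg sin θ = μ_s mg cos θ.
Hence tan θ = μ_s = 0.89, so θ = arctan(0.89) = 41.6691°.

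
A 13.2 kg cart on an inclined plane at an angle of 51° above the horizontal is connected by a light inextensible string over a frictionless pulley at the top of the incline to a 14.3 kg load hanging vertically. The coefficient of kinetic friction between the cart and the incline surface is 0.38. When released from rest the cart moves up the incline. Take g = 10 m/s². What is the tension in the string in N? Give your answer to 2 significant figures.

140 N

For the cart on the incline: the weight component along the slope is m₁g sin 51° = 13.2 × 10 × 0.7771 = 102.577 N and the normal force is N = m₁g cos 51° = 83.070 N.
Kinetic friction opposes the cart's motion up the incline: f = μN = 0.38 × 83.070 = 31.567 N acting down the slope.
Newton's second law for the cart (up-slope positive): T − 102.577 − 31.567 = 13.2 a. For the hanging load (downward positive): 14.3 × 10 − T = 14.3 a.
Adding the two equations eliminates T: 8.856 = 27.5 a, so a = 0.3220 m/s².
Then from the hanging load's equation, T = 14.3 × (10 − 0.3220) = 138.395 N.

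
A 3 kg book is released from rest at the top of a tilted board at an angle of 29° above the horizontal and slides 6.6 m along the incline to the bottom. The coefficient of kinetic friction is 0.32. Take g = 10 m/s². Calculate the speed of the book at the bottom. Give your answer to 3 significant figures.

The weight component along the incline is mg sin 29° = 14.544 N and the normal force is N = mg cos 29° = 26.239 N.
Friction up the slope is f = μN = 0.32 × 26.239 = 8.396 N, so the net downslope force is 14.544 − 8.396 = 6.148 N and a = 6.148 / 3 = 2.0493 m/s².
Starting from rest over a distance of 6.6 m, v² = 2aL = 2 × 2.0493 × 6.6 = 27.0508, so v = 5.2010 m/s.

5.20 m/s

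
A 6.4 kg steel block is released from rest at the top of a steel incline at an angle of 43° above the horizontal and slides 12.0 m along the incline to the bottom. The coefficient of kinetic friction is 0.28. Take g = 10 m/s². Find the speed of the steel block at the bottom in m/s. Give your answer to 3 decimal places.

10.702 m/s

The weight component along the incline is mg sin 43° = 43.648 N and the normal force is N = mg cos 43° = 46.807 N.
Friction up the slope is f = μN = 0.28 × 46.807 = 13.106 N, so the net downslope force is 43.648 − 13.106 = 30.542 N and a = 30.542 / 6.4 = 4.7722 m/s².
Starting from rest over a distance of 12.0 m, v² = 2aL = 2 × 4.7722 × 12.0 = 114.5328, so v = 10.7020 m/s.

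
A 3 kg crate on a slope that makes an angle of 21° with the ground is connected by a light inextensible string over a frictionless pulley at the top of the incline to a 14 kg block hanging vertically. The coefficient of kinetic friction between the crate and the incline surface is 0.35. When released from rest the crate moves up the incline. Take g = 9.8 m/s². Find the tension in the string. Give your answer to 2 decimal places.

40.80 N

For the crate on the incline: the weight component along the slope is m₁g sin 21° = 3 × 9.8 × 0.3584 = 10.537 N and the normal force is N = m₁g cos 21° = 27.447 N.
Kinetic friction opposes the crate's motion up the incline: f = μN = 0.35 × 27.447 = 9.606 N acting down the slope.
Newton's second law for the crate (up-slope positive): T − 10.537 − 9.606 = 3 a. For the hanging block (downward positive): 14 × 9.8 − T = 14 a.
Adding the two equations eliminates T: 117.057 = 17 a, so a = 6.8857 m/s².
Then from the hanging block's equation, T = 14 × (9.8 − 6.8857) = 40.800 N.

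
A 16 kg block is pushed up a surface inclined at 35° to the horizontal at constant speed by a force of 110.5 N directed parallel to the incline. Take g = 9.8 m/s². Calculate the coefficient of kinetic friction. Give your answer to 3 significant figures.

0.160

At constant speed ΣF = 0 along the incline. The applied 110.5 N acts up the slope; the weight component mg sin 35° = 89.937 N and kinetic friction μN both act down the slope.
So 110.5 = 89.937 + μ × 128.443, giving μ = (110.5 − 89.937) / 128.443 = 0.1601.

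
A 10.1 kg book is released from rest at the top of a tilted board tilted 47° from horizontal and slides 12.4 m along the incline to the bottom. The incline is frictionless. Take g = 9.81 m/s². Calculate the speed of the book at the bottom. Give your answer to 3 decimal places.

The weight component along the incline is mg sin 47° = 72.463 N and the normal force is N = mg cos 47° = 67.573 N.
With no friction, a = g sin 47° = 7.1746 m/s².
Starting from rest over a distance of 12.4 m, v² = 2aL = 2 × 7.1746 × 12.4 = 177.9301, so v = 13.3390 m/s.

13.339 m/s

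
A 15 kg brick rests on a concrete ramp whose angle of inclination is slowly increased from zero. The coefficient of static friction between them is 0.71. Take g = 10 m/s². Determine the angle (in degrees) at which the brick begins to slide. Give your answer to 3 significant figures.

At the threshold of sliding, static friction is at its maximum μ_s N and exactly balances the weight component along the incline: mg sin θ = μ_s mg cos θ.
Hence tan θ = μ_s = 0.71, so θ = arctan(0.71) = 35.3748°.

35.4°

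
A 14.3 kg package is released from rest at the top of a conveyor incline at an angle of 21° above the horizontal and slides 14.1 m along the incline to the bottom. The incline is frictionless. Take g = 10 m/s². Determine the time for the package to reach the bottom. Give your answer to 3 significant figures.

The weight component along the incline is mg sin 21° = 51.247 N and the normal force is N = mg cos 21° = 133.502 N.
With no friction, a = g sin 21° = 3.5837 m/s².
Starting from rest, L = ½at², so t = √(2L/a) = √(2 × 14.1 / 3.5837) = 2.8052 s.

2.81 s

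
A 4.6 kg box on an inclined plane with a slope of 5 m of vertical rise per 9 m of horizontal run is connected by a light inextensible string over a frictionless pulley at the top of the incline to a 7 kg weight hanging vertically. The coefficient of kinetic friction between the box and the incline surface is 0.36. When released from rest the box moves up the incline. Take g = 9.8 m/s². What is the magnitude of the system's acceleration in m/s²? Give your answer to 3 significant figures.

2.80 m/s²

For the box on the incline: the weight component along the slope is m₁g sin 29.05° = 4.6 × 9.8 × 0.4856 = 21.891 N and the normal force is N = m₁g cos 29.05° = 39.407 N.
Kinetic friction opposes the box's motion up the incline: f = μN = 0.36 × 39.407 = 14.187 N acting down the slope.
Newton's second law for the box (up-slope positive): T − 21.891 − 14.187 = 4.6 a. For the hanging weight (downward positive): 7 × 9.8 − T = 7 a.
Adding the two equations eliminates T: 32.522 = 11.6 a, so a = 2.8036 m/s².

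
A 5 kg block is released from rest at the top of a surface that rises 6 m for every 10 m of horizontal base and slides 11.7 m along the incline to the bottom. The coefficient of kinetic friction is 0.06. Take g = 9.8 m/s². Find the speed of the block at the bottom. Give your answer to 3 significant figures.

10.3 m/s

The weight component along the incline is mg sin 30.96° = 25.210 N and the normal force is N = mg cos 30.96° = 42.017 N.
Friction up the slope is f = μN = 0.06 × 42.017 = 2.521 N, so the net downslope force is 25.210 − 2.521 = 22.689 N and a = 22.689 / 5 = 4.5378 m/s².
Starting from rest over a distance of 11.7 m, v² = 2aL = 2 × 4.5378 × 11.7 = 106.1845, so v = 10.3046 m/s.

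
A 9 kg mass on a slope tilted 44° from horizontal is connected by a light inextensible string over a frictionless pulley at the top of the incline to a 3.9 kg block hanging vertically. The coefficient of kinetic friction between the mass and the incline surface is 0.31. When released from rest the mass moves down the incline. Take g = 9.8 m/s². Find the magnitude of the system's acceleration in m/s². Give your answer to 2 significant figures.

For the mass on the incline: the weight component along the slope is m₁g sin 44° = 9 × 9.8 × 0.6947 = 61.273 N and the normal force is N = m₁g cos 44° = 63.446 N.
Kinetic friction opposes the mass's motion down the incline: f = μN = 0.31 × 63.446 = 19.668 N acting up the slope.
Newton's second law for the mass (down-slope positive): 61.273 − 19.668 − T = 9 a. For the hanging block (upward positive): T − 3.9 × 9.8 = 3.9 a.
Adding the two equations eliminates T: 3.385 = 12.9 a, so a = 0.2624 m/s².

0.26 m/s²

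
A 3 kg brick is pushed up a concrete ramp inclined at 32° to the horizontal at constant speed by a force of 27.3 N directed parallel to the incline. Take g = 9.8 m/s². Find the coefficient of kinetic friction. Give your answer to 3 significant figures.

0.470

At constant speed ΣF = 0 along the incline. The applied 27.3 N acts up the slope; the weight component mg sin 32° = 15.580 N and kinetic friction μN both act down the slope.
So 27.3 = 15.580 + μ × 24.933, giving μ = (27.3 − 15.580) / 24.933 = 0.4701.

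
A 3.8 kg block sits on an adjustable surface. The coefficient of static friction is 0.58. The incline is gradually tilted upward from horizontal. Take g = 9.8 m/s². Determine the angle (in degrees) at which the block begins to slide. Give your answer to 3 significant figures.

30.1°

At the threshold of sliding, static friction is at its maximum μ_s N and exactly balances the weight component along the incline: mg sin θ = μ_s mg cos θ.
Hence tan θ = μ_s = 0.58, so θ = arctan(0.58) = 30.1137°.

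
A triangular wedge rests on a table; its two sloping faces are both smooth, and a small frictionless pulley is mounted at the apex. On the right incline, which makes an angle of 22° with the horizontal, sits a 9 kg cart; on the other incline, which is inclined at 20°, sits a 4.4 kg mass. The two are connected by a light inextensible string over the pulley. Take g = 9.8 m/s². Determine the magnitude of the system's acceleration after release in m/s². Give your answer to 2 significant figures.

Resolve each weight along its own incline: the 9 kg mass has component 9 × 9.8 × sin 22° = 33.040 N down its slope, and the 4.4 kg mass has 4.4 × 9.8 × sin 20° = 14.748 N down its slope.
The 9 kg side's 33.040 N exceeds the other side's 14.748 N, so that mass slides down and the 4.4 kg mass slides up. Taking that direction as positive, Newton's second law for the whole system gives 33.040 − 14.748 = (9 + 4.4) a, so a = 18.292 / 13.4 = 1.3651 m/s².

1.4 m/s²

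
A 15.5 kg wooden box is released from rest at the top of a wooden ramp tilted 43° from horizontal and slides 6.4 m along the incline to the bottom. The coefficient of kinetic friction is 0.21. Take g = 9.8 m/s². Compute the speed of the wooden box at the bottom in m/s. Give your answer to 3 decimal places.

The weight component along the incline is mg sin 43° = 103.596 N and the normal force is N = mg cos 43° = 111.093 N.
Friction up the slope is f = μN = 0.21 × 111.093 = 23.330 N, so the net downslope force is 103.596 − 23.330 = 80.266 N and a = 80.266 / 15.5 = 5.1785 m/s².
Starting from rest over a distance of 6.4 m, v² = 2aL = 2 × 5.1785 × 6.4 = 66.2848, so v = 8.1415 m/s.

8.142 m/s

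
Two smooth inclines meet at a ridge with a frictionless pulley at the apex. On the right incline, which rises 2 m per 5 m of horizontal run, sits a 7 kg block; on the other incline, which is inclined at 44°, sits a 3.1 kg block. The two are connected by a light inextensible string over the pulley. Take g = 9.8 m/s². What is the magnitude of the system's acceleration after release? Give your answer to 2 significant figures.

0.43 m/s²

Resolve each weight along its own incline: the 7 kg mass has component 7 × 9.8 × sin 21.80° = 25.477 N down its slope, and the 3.1 kg mass has 3.1 × 9.8 × sin 44° = 21.104 N down its slope.
The 7 kg side's 25.477 N exceeds the other side's 21.104 N, so that mass slides down and the 3.1 kg mass slides up. Taking that direction as positive, Newton's second law for the whole system gives 25.477 − 21.104 = (7 + 3.1) a, so a = 4.373 / 10.1 = 0.4330 m/s².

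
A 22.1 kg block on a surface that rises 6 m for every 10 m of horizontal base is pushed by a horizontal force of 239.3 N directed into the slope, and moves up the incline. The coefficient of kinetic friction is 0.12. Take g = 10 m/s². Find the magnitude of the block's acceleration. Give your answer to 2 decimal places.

The horizontal push has components F cos 30.96° = 239.3 × 0.8575 = 205.200 N up the incline and F sin 30.96° = 239.3 × 0.5145 = 123.120 N pressing into the surface.
The normal force is therefore N = mg cos 30.96° + F sin 30.96° = 189.508 + 123.120 = 312.628 N, and kinetic friction down the slope is μN = 0.12 × 312.628 = 37.515 N.
Along the incline: F cos 30.96° − mg sin 30.96° − μN = ma, so 205.200 − 113.704 − 37.515 = 22.1 a, giving a = 2.4426 m/s².

2.44 m/s²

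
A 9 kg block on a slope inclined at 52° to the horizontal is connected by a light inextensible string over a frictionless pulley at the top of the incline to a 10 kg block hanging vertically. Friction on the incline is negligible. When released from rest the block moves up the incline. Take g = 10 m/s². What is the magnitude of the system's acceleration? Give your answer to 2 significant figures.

For the block on the incline: the weight component along the slope is m₁g sin 52° = 9 × 10 × 0.7880 = 70.920 N and the normal force is N = m₁g cos 52° = 55.410 N.
Newton's second law for the block (up-slope positive): T − 70.920 = 9 a. For the hanging block (downward positive): 10 × 10 − T = 10 a.
Adding the two equations eliminates T: 29.080 = 19 a, so a = 1.5305 m/s².

1.5 m/s²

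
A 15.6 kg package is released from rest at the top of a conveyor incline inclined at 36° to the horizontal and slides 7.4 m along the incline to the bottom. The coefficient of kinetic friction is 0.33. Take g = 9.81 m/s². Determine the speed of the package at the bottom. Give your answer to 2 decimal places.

6.82 m/s

The weight component along the incline is mg sin 36° = 89.952 N and the normal force is N = mg cos 36° = 123.809 N.
Friction up the slope is f = μN = 0.33 × 123.809 = 40.857 N, so the net downslope force is 89.952 − 40.857 = 49.095 N and a = 49.095 / 15.6 = 3.1471 m/s².
Starting from rest over a distance of 7.4 m, v² = 2aL = 2 × 3.1471 × 7.4 = 46.5771, so v = 6.8247 m/s.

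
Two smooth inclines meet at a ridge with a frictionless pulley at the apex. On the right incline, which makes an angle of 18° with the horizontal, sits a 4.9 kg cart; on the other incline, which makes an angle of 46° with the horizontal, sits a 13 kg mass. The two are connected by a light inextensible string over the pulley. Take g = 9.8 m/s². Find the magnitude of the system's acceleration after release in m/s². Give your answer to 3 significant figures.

Resolve each weight along its own incline: the 4.9 kg mass has component 4.9 × 9.8 × sin 18° = 14.839 N down its slope, and the 13 kg mass has 13 × 9.8 × sin 46° = 91.644 N down its slope.
The 13 kg side's 91.644 N exceeds the other side's 14.839 N, so that mass slides down and the 4.9 kg mass slides up. Taking that direction as positive, Newton's second law for the whole system gives 91.644 − 14.839 = (4.9 + 13) a, so a = 76.805 / 17.9 = 4.2908 m/s².

4.29 m/s²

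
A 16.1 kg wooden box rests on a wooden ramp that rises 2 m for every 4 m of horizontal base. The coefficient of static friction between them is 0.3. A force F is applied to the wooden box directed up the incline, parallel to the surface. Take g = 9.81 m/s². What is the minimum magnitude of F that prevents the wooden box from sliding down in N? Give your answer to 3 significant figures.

The normal force is N = mg cos 26.57° = 141.267 N. With F at its minimum the wooden box is on the verge of sliding down, so static friction is at its maximum μ_s N = 0.3 × 141.267 = 42.380 N and acts up the slope.
Equilibrium along the incline: F + μ_s N = mg sin 26.57°, so F = 70.633 − 42.380 = 28.253 N.

28.3 N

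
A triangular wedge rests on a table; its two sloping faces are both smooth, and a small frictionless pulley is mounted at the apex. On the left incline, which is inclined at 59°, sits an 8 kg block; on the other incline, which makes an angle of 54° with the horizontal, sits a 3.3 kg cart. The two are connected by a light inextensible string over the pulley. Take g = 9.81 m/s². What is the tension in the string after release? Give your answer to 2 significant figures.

Resolve each weight along its own incline: the 8 kg mass has component 8 × 9.81 × sin 59° = 67.270 N down its slope, and the 3.3 kg mass has 3.3 × 9.81 × sin 54° = 26.190 N down its slope.
The 8 kg side's 67.270 N exceeds the other side's 26.190 N, so that mass slides down and the 3.3 kg mass slides up. Taking that direction as positive, Newton's second law for the whole system gives 67.270 − 26.190 = (8 + 3.3) a, so a = 41.080 / 11.3 = 3.6354 m/s².
For the 3.3 kg mass (up-slope positive): T − 26.190 = 3.3 × 3.6354, so T = 38.187 N.

38 N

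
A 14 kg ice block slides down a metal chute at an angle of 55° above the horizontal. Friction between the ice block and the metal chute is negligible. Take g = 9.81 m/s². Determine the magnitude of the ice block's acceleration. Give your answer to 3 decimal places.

8.036 m/s²

Resolving the weight along the incline: the component pulling the ice block down the slope is mg sin 55° = 14 × 9.81 × 0.8192 = 112.509 N, and the normal force is N = mg cos 55° = 14 × 9.81 × 0.5736 = 78.778 N.
With no friction the net force along the incline is 112.509 N, so a = g sin 55° = 112.509 / 14 = 8.0364 m/s².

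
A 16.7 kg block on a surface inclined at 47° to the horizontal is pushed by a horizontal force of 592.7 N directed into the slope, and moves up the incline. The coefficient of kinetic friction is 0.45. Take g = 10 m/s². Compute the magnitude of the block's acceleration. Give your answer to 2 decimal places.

2.14 m/s²

The horizontal push has components F cos 47° = 592.7 × 0.6820 = 404.221 N up the incline and F sin 47° = 592.7 × 0.7314 = 433.501 N pressing into the surface.
The normal force is therefore N = mg cos 47° + F sin 47° = 113.894 + 433.501 = 547.395 N, and kinetic friction down the slope is μN = 0.45 × 547.395 = 246.328 N.
Along the incline: F cos 47° − mg sin 47° − μN = ma, so 404.221 − 122.144 − 246.328 = 16.7 a, giving a = 2.1407 m/s².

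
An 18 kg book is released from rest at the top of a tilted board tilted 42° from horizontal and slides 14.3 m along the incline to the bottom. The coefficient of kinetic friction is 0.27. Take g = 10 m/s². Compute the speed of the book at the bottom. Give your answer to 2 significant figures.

12 m/s

The weight component along the incline is mg sin 42° = 120.444 N and the normal force is N = mg cos 42° = 133.766 N.
Friction up the slope is f = μN = 0.27 × 133.766 = 36.117 N, so the net downslope force is 120.444 − 36.117 = 84.327 N and a = 84.327 / 18 = 4.6848 m/s².
Starting from rest over a distance of 14.3 m, v² = 2aL = 2 × 4.6848 × 14.3 = 133.9853, so v = 11.5752 m/s.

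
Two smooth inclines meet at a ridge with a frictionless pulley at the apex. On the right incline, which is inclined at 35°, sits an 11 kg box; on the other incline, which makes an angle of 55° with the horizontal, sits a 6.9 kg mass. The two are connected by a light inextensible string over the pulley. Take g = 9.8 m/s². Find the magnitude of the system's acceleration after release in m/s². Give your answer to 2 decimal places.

Resolve each weight along its own incline: the 11 kg mass has component 11 × 9.8 × sin 35° = 61.832 N down its slope, and the 6.9 kg mass has 6.9 × 9.8 × sin 55° = 55.391 N down its slope.
The 11 kg side's 61.832 N exceeds the other side's 55.391 N, so that mass slides down and the 6.9 kg mass slides up. Taking that direction as positive, Newton's second law for the whole system gives 61.832 − 55.391 = (11 + 6.9) a, so a = 6.441 / 17.9 = 0.3598 m/s².

0.36 m/s²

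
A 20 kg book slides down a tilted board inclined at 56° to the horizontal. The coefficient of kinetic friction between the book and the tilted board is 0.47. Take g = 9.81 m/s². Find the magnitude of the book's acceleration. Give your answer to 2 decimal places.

5.55 m/s²

Resolving the weight along the incline: the component pulling the book down the slope is mg sin 56° = 20 × 9.81 × 0.8290 = 162.650 N, and the normal force is N = mg cos 56° = 20 × 9.81 × 0.5592 = 109.715 N.
Kinetic friction acts up the slope with magnitude f = μN = 0.47 × 109.715 = 51.566 N.
Net force along the incline is 162.650 − 51.566 = 111.084 N, so a = 111.084 / 20 = 5.5542 m/s².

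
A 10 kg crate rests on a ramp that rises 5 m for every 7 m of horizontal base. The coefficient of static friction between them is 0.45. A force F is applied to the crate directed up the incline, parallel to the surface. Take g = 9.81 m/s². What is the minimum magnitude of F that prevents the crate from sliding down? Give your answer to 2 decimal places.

21.10 N

The normal force is N = mg cos 35.54° = 79.827 N. With F at its minimum the crate is on the verge of sliding down, so static friction is at its maximum μ_s N = 0.45 × 79.827 = 35.922 N and acts up the slope.
Equilibrium along the incline: F + μ_s N = mg sin 35.54°, so F = 57.019 − 35.922 = 21.097 N.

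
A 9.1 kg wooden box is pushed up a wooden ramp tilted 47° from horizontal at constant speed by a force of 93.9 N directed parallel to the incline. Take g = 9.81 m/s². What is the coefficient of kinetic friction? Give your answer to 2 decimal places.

0.47

At constant speed ΣF = 0 along the incline. The applied 93.9 N acts up the slope; the weight component mg sin 47° = 65.289 N and kinetic friction μN both act down the slope.
So 93.9 = 65.289 + μ × 60.883, giving μ = (93.9 − 65.289) / 60.883 = 0.4699.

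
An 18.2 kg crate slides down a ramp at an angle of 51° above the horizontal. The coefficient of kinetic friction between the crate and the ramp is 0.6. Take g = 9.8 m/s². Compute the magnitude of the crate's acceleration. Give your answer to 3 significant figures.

Resolving the weight along the incline: the component pulling the crate down the slope is mg sin 51° = 18.2 × 9.8 × 0.7771 = 138.604 N, and the normal force is N = mg cos 51° = 18.2 × 9.8 × 0.6293 = 112.242 N.
Kinetic friction acts up the slope with magnitude f = μN = 0.6 × 112.242 = 67.345 N.
Net force along the incline is 138.604 − 67.345 = 71.259 N, so a = 71.259 / 18.2 = 3.9153 m/s².

3.92 m/s²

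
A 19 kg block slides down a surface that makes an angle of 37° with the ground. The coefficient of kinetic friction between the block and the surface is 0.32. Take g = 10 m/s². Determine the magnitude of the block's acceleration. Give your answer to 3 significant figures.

3.46 m/s²

Resolving the weight along the incline: the component pulling the block down the slope is mg sin 37° = 19 × 10 × 0.6018 = 114.342 N, and the normal force is N = mg cos 37° = 19 × 10 × 0.7986 = 151.734 N.
Kinetic friction acts up the slope with magnitude f = μN = 0.32 × 151.734 = 48.555 N.
Net force along the incline is 114.342 − 48.555 = 65.787 N, so a = 65.787 / 19 = 3.4625 m/s².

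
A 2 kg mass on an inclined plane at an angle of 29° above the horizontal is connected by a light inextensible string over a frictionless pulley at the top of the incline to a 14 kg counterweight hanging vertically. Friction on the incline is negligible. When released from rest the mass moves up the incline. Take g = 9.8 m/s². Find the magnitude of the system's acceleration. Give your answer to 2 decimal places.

For the mass on the incline: the weight component along the slope is m₁g sin 29° = 2 × 9.8 × 0.4848 = 9.502 N and the normal force is N = m₁g cos 29° = 17.143 N.
Newton's second law for the mass (up-slope positive): T − 9.502 = 2 a. For the hanging counterweight (downward positive): 14 × 9.8 − T = 14 a.
Adding the two equations eliminates T: 127.698 = 16 a, so a = 7.9811 m/s².

7.98 m/s²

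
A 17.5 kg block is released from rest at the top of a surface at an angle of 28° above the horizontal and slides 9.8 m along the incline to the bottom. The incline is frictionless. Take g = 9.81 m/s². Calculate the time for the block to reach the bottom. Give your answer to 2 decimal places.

The weight component along the incline is mg sin 28° = 80.597 N and the normal force is N = mg cos 28° = 151.580 N.
With no friction, a = g sin 28° = 4.6055 m/s².
Starting from rest, L = ½at², so t = √(2L/a) = √(2 × 9.8 / 4.6055) = 2.0630 s.

2.06 s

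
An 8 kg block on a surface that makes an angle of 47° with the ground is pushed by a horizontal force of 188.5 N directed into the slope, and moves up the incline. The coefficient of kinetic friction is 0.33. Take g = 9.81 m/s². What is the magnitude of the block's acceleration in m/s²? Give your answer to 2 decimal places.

1.00 m/s²

The horizontal push has components F cos 47° = 188.5 × 0.6820 = 128.557 N up the incline and F sin 47° = 188.5 × 0.7314 = 137.869 N pressing into the surface.
The normal force is therefore N = mg cos 47° + F sin 47° = 53.523 + 137.869 = 191.392 N, and kinetic friction down the slope is μN = 0.33 × 191.392 = 63.159 N.
Along the incline: F cos 47° − mg sin 47° − μN = ma, so 128.557 − 57.400 − 63.159 = 8 a, giving a = 0.9997 m/s².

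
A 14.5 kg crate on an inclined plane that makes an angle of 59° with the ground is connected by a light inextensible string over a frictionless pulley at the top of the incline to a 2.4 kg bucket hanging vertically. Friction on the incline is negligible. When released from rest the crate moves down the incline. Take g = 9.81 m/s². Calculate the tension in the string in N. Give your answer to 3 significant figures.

37.5 N

For the crate on the incline: the weight component along the slope is m₁g sin 59° = 14.5 × 9.81 × 0.8572 = 121.932 N and the normal force is N = m₁g cos 59° = 73.262 N.
Newton's second law for the crate (down-slope positive): 121.932 − T = 14.5 a. For the hanging bucket (upward positive): T − 2.4 × 9.81 = 2.4 a.
Adding the two equations eliminates T: 98.388 = 16.9 a, so a = 5.8218 m/s².
Then from the hanging bucket's equation, T = 2.4 × (9.81 + 5.8218) = 37.516 N.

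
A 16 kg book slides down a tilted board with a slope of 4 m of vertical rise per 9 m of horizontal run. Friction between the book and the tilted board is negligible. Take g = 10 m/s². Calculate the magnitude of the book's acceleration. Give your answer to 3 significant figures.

Resolving the weight along the incline: the component pulling the book down the slope is mg sin 23.96° = 16 × 10 × 0.4061 = 64.976 N, and the normal force is N = mg cos 23.96° = 16 × 10 × 0.9138 = 146.208 N.
With no friction the net force along the incline is 64.976 N, so a = g sin 23.96° = 64.976 / 16 = 4.0610 m/s².

4.06 m/s²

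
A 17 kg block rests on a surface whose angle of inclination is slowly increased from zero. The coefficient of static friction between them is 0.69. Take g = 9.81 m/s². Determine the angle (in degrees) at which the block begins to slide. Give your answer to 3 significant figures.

At the threshold of sliding, static friction is at its maximum μ_s N and exactly balances the weight component along the incline: mg sin θ = μ_s mg cos θ.
Hence tan θ = μ_s = 0.69, so θ = arctan(0.69) = 34.6057°.

34.6°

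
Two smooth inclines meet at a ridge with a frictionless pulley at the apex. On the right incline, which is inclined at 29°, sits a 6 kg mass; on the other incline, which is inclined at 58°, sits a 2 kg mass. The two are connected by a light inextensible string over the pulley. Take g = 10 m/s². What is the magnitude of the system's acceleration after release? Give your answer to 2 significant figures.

1.5 m/s²

Resolve each weight along its own incline: the 6 kg mass has component 6 × 10 × sin 29° = 29.089 N down its slope, and the 2 kg mass has 2 × 10 × sin 58° = 16.961 N down its slope.
The 6 kg side's 29.089 N exceeds the other side's 16.961 N, so that mass slides down and the 2 kg mass slides up. Taking that direction as positive, Newton's second law for the whole system gives 29.089 − 16.961 = (6 + 2) a, so a = 12.128 / 8 = 1.5160 m/s².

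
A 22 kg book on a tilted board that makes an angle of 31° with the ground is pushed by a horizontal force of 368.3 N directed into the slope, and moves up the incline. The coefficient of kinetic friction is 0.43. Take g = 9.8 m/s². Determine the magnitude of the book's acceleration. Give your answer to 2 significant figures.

2.0 m/s²

The horizontal push has components F cos 31° = 368.3 × 0.8572 = 315.707 N up the incline and F sin 31° = 368.3 × 0.5150 = 189.675 N pressing into the surface.
The normal force is therefore N = mg cos 31° + F sin 31° = 184.812 + 189.675 = 374.487 N, and kinetic friction down the slope is μN = 0.43 × 374.487 = 161.029 N.
Along the incline: F cos 31° − mg sin 31° − μN = ma, so 315.707 − 111.034 − 161.029 = 22 a, giving a = 1.9838 m/s².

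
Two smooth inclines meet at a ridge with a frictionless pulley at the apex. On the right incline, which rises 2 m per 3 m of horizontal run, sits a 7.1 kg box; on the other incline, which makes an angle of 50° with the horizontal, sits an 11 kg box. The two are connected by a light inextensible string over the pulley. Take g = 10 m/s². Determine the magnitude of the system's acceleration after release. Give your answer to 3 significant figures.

2.48 m/s²

Resolve each weight along its own incline: the 7.1 kg mass has component 7.1 × 10 × sin 33.69° = 39.384 N down its slope, and the 11 kg mass has 11 × 10 × sin 50° = 84.265 N down its slope.
The 11 kg side's 84.265 N exceeds the other side's 39.384 N, so that mass slides down and the 7.1 kg mass slides up. Taking that direction as positive, Newton's second law for the whole system gives 84.265 − 39.384 = (7.1 + 11) a, so a = 44.881 / 18.1 = 2.4796 m/s².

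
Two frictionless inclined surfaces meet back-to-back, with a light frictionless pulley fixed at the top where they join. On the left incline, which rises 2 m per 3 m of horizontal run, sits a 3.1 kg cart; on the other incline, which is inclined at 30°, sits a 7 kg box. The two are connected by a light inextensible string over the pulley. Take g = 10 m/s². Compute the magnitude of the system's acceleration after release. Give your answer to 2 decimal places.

1.76 m/s²

Resolve each weight along its own incline: the 3.1 kg mass has component 3.1 × 10 × sin 33.69° = 17.196 N down its slope, and the 7 kg mass has 7 × 10 × sin 30° = 35.000 N down its slope.
The 7 kg side's 35.000 N exceeds the other side's 17.196 N, so that mass slides down and the 3.1 kg mass slides up. Taking that direction as positive, Newton's second law for the whole system gives 35.000 − 17.196 = (3.1 + 7) a, so a = 17.804 / 10.1 = 1.7628 m/s².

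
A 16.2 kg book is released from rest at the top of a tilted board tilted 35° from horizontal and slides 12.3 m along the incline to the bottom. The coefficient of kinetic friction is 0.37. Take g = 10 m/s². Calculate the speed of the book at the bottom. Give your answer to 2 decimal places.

The weight component along the incline is mg sin 35° = 92.919 N and the normal force is N = mg cos 35° = 132.703 N.
Friction up the slope is f = μN = 0.37 × 132.703 = 49.100 N, so the net downslope force is 92.919 − 49.100 = 43.819 N and a = 43.819 / 16.2 = 2.7049 m/s².
Starting from rest over a distance of 12.3 m, v² = 2aL = 2 × 2.7049 × 12.3 = 66.5405, so v = 8.1572 m/s.

8.16 m/s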